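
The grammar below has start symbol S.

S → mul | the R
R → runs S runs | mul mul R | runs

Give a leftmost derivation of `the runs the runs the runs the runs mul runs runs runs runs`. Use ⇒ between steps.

S ⇒ the R ⇒ the runs S runs ⇒ the runs the R runs ⇒ the runs the runs S runs runs ⇒ the runs the runs the R runs runs ⇒ the runs the runs the runs S runs runs runs ⇒ the runs the runs the runs the R runs runs runs ⇒ the runs the runs the runs the runs S runs runs runs runs ⇒ the runs the runs the runs the runs mul runs runs runs runs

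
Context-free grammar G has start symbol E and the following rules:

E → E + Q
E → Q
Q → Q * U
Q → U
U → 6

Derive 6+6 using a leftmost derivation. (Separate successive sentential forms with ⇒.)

E⇒E+Q⇒Q+Q⇒U+Q⇒6+Q⇒6+U⇒6+6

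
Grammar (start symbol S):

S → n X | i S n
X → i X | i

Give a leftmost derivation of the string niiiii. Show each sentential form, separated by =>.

S=>nX=>niX=>niiX=>niiiX=>niiiiX=>niiiii

S => nX   [S → n X]
nX => niX   [X → i X]
niX => niiX   [X → i X]
niiX => niiiX   [X → i X]
niiiX => niiiiX   [X → i X]
niiiiX => niiiii   [X → i]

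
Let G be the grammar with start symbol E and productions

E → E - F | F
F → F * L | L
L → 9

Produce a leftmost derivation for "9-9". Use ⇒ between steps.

E ⇒ E-F   [E → E - F]
E-F ⇒ F-F   [E → F]
F-F ⇒ L-F   [F → L]
L-F ⇒ 9-F   [L → 9]
9-F ⇒ 9-L   [F → L]
9-L ⇒ 9-9   [L → 9]

E ⇒ E-F ⇒ F-F ⇒ L-F ⇒ 9-F ⇒ 9-L ⇒ 9-9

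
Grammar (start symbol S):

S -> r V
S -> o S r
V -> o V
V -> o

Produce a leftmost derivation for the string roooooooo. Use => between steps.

S => rV => roV => rooV => roooV => rooooV => roooooV => rooooooV => roooooooV => roooooooo

S => rV   [S -> r V]
rV => roV   [V -> o V]
roV => rooV   [V -> o V]
rooV => roooV   [V -> o V]
roooV => rooooV   [V -> o V]
rooooV => roooooV   [V -> o V]
roooooV => rooooooV   [V -> o V]
rooooooV => roooooooV   [V -> o V]
roooooooV => roooooooo   [V -> o]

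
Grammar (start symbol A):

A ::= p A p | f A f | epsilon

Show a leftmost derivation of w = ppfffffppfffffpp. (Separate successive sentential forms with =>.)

A => pAp => ppApp => ppfAfpp => ppffAffpp => ppfffAfffpp => ppffffAffffpp => ppfffffAfffffpp => ppfffffpApfffffpp => ppfffffppfffffpp

A => pAp   [A ::= p A p]
pAp => ppApp   [A ::= p A p]
ppApp => ppfAfpp   [A ::= f A f]
ppfAfpp => ppffAffpp   [A ::= f A f]
ppffAffpp => ppfffAfffpp   [A ::= f A f]
ppfffAfffpp => ppffffAffffpp   [A ::= f A f]
ppffffAffffpp => ppfffffAfffffpp   [A ::= f A f]
ppfffffAfffffpp => ppfffffpApfffffpp   [A ::= p A p]
ppfffffpApfffffpp => ppfffffppfffffpp   [A ::= epsilon]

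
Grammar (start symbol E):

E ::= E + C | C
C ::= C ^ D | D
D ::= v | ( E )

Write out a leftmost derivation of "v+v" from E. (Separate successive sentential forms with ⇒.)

E ⇒ E+C   [E ::= E + C]
E+C ⇒ C+C   [E ::= C]
C+C ⇒ D+C   [C ::= D]
D+C ⇒ v+C   [D ::= v]
v+C ⇒ v+D   [C ::= D]
v+D ⇒ v+v   [D ::= v]

E⇒E+C⇒C+C⇒D+C⇒v+C⇒v+D⇒v+v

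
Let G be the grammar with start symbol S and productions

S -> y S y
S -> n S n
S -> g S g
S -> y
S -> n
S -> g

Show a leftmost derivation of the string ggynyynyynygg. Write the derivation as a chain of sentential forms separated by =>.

S => gSg   [S -> g S g]
gSg => ggSgg   [S -> g S g]
ggSgg => ggySygg   [S -> y S y]
ggySygg => ggynSnygg   [S -> n S n]
ggynSnygg => ggynySynygg   [S -> y S y]
ggynySynygg => ggynyySyynygg   [S -> y S y]
ggynyySyynygg => ggynyynyynygg   [S -> n]

S => gSg => ggSgg => ggySygg => ggynSnygg => ggynySynygg => ggynyySyynygg => ggynyynyynygg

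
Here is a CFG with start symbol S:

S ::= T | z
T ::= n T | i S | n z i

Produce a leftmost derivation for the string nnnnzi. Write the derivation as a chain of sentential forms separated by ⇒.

S ⇒ T ⇒ nT ⇒ nnT ⇒ nnnT ⇒ nnnnzi

S ⇒ T   [S ::= T]
T ⇒ nT   [T ::= n T]
nT ⇒ nnT   [T ::= n T]
nnT ⇒ nnnT   [T ::= n T]
nnnT ⇒ nnnnzi   [T ::= n z i]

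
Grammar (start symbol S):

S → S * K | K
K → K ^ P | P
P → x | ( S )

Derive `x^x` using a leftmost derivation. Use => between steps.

S => K => K^P => P^P => x^P => x^x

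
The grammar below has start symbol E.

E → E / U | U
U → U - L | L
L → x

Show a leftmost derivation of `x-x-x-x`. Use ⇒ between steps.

E ⇒ U ⇒ U-L ⇒ U-L-L ⇒ U-L-L-L ⇒ L-L-L-L ⇒ x-L-L-L ⇒ x-x-L-L ⇒ x-x-x-L ⇒ x-x-x-x

E ⇒ U   [E → U]
U ⇒ U-L   [U → U - L]
U-L ⇒ U-L-L   [U → U - L]
U-L-L ⇒ U-L-L-L   [U → U - L]
U-L-L-L ⇒ L-L-L-L   [U → L]
L-L-L-L ⇒ x-L-L-L   [L → x]
x-L-L-L ⇒ x-x-L-L   [L → x]
x-x-L-L ⇒ x-x-x-L   [L → x]
x-x-x-L ⇒ x-x-x-x   [L → x]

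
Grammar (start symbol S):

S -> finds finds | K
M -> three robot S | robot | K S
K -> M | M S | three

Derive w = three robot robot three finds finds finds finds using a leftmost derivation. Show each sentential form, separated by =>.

S => K => M S => three robot S S => three robot K S => three robot M S => three robot K S S => three robot M S S S => three robot robot S S S => three robot robot K S S => three robot robot three S S => three robot robot three finds finds S => three robot robot three finds finds finds finds

S => K   [S -> K]
K => M S   [K -> M S]
M S => three robot S S   [M -> three robot S]
three robot S S => three robot K S   [S -> K]
three robot K S => three robot M S   [K -> M]
three robot M S => three robot K S S   [M -> K S]
three robot K S S => three robot M S S S   [K -> M S]
three robot M S S S => three robot robot S S S   [M -> robot]
three robot robot S S S => three robot robot K S S   [S -> K]
three robot robot K S S => three robot robot three S S   [K -> three]
three robot robot three S S => three robot robot three finds finds S   [S -> finds finds]
three robot robot three finds finds S => three robot robot three finds finds finds finds   [S -> finds finds]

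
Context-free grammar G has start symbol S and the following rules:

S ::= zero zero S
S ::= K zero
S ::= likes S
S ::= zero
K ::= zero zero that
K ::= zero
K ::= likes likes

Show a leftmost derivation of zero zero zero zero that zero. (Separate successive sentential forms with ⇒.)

S ⇒ zero zero S ⇒ zero zero K zero ⇒ zero zero zero zero that zero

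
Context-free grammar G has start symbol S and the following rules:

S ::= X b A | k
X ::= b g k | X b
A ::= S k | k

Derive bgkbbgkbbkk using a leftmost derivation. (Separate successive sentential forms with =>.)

S => XbA   [S ::= X b A]
XbA => bgkbA   [X ::= b g k]
bgkbA => bgkbSk   [A ::= S k]
bgkbSk => bgkbXbAk   [S ::= X b A]
bgkbXbAk => bgkbXbbAk   [X ::= X b]
bgkbXbbAk => bgkbbgkbbAk   [X ::= b g k]
bgkbbgkbbAk => bgkbbgkbbkk   [A ::= k]

S=>XbA=>bgkbA=>bgkbSk=>bgkbXbAk=>bgkbXbbAk=>bgkbbgkbbAk=>bgkbbgkbbkk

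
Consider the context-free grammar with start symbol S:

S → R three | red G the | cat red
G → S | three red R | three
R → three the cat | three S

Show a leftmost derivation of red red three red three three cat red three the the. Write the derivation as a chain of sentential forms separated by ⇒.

S ⇒ red G the ⇒ red S the ⇒ red red G the the ⇒ red red three red R the the ⇒ red red three red three S the the ⇒ red red three red three R three the the ⇒ red red three red three three S three the the ⇒ red red three red three three cat red three the the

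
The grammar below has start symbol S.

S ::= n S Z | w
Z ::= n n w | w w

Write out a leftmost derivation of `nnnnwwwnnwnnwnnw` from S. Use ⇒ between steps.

S ⇒ nSZ   [S ::= n S Z]
nSZ ⇒ nnSZZ   [S ::= n S Z]
nnSZZ ⇒ nnnSZZZ   [S ::= n S Z]
nnnSZZZ ⇒ nnnnSZZZZ   [S ::= n S Z]
nnnnSZZZZ ⇒ nnnnwZZZZ   [S ::= w]
nnnnwZZZZ ⇒ nnnnwwwZZZ   [Z ::= w w]
nnnnwwwZZZ ⇒ nnnnwwwnnwZZ   [Z ::= n n w]
nnnnwwwnnwZZ ⇒ nnnnwwwnnwnnwZ   [Z ::= n n w]
nnnnwwwnnwnnwZ ⇒ nnnnwwwnnwnnwnnw   [Z ::= n n w]

S⇒nSZ⇒nnSZZ⇒nnnSZZZ⇒nnnnSZZZZ⇒nnnnwZZZZ⇒nnnnwwwZZZ⇒nnnnwwwnnwZZ⇒nnnnwwwnnwnnwZ⇒nnnnwwwnnwnnwnnw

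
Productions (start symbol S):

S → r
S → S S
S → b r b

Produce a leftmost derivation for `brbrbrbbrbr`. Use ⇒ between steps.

S ⇒ SS   [S → S S]
SS ⇒ SSS   [S → S S]
SSS ⇒ SSSS   [S → S S]
SSSS ⇒ SSSSS   [S → S S]
SSSSS ⇒ brbSSSS   [S → b r b]
brbSSSS ⇒ brbrSSS   [S → r]
brbrSSS ⇒ brbrbrbSS   [S → b r b]
brbrbrbSS ⇒ brbrbrbbrbS   [S → b r b]
brbrbrbbrbS ⇒ brbrbrbbrbr   [S → r]

S⇒SS⇒SSS⇒SSSS⇒SSSSS⇒brbSSSS⇒brbrSSS⇒brbrbrbSS⇒brbrbrbbrbS⇒brbrbrbbrbr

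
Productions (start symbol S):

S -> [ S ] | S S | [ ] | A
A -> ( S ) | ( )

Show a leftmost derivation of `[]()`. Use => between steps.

S=>SS=>[]S=>[]A=>[]()

S => SS   [S -> S S]
SS => []S   [S -> [ ]]
[]S => []A   [S -> A]
[]A => []()   [A -> ( )]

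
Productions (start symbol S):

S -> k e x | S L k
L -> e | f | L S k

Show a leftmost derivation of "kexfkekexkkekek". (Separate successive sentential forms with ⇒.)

S⇒SLk⇒SLkLk⇒SLkLkLk⇒SLkLkLkLk⇒kexLkLkLkLk⇒kexfkLkLkLk⇒kexfkLSkkLkLk⇒kexfkeSkkLkLk⇒kexfkekexkkLkLk⇒kexfkekexkkekLk⇒kexfkekexkkekek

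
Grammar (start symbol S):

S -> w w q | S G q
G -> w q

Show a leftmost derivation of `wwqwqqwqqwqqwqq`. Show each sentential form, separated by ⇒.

S ⇒ SGq   [S -> S G q]
SGq ⇒ SGqGq   [S -> S G q]
SGqGq ⇒ SGqGqGq   [S -> S G q]
SGqGqGq ⇒ SGqGqGqGq   [S -> S G q]
SGqGqGqGq ⇒ wwqGqGqGqGq   [S -> w w q]
wwqGqGqGqGq ⇒ wwqwqqGqGqGq   [G -> w q]
wwqwqqGqGqGq ⇒ wwqwqqwqqGqGq   [G -> w q]
wwqwqqwqqGqGq ⇒ wwqwqqwqqwqqGq   [G -> w q]
wwqwqqwqqwqqGq ⇒ wwqwqqwqqwqqwqq   [G -> w q]

S ⇒ SGq ⇒ SGqGq ⇒ SGqGqGq ⇒ SGqGqGqGq ⇒ wwqGqGqGqGq ⇒ wwqwqqGqGqGq ⇒ wwqwqqwqqGqGq ⇒ wwqwqqwqqwqqGq ⇒ wwqwqqwqqwqqwqq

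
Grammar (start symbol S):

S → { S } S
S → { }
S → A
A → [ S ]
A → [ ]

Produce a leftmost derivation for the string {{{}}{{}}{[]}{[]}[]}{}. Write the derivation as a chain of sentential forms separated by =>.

S => {S}S   [S → { S } S]
{S}S => {{S}S}S   [S → { S } S]
{{S}S}S => {{{}}S}S   [S → { }]
{{{}}S}S => {{{}}{S}S}S   [S → { S } S]
{{{}}{S}S}S => {{{}}{{}}S}S   [S → { }]
{{{}}{{}}S}S => {{{}}{{}}{S}S}S   [S → { S } S]
{{{}}{{}}{S}S}S => {{{}}{{}}{A}S}S   [S → A]
{{{}}{{}}{A}S}S => {{{}}{{}}{[]}S}S   [A → [ ]]
{{{}}{{}}{[]}S}S => {{{}}{{}}{[]}{S}S}S   [S → { S } S]
{{{}}{{}}{[]}{S}S}S => {{{}}{{}}{[]}{A}S}S   [S → A]
{{{}}{{}}{[]}{A}S}S => {{{}}{{}}{[]}{[]}S}S   [A → [ ]]
{{{}}{{}}{[]}{[]}S}S => {{{}}{{}}{[]}{[]}A}S   [S → A]
{{{}}{{}}{[]}{[]}A}S => {{{}}{{}}{[]}{[]}[]}S   [A → [ ]]
{{{}}{{}}{[]}{[]}[]}S => {{{}}{{}}{[]}{[]}[]}{}   [S → { }]

S=>{S}S=>{{S}S}S=>{{{}}S}S=>{{{}}{S}S}S=>{{{}}{{}}S}S=>{{{}}{{}}{S}S}S=>{{{}}{{}}{A}S}S=>{{{}}{{}}{[]}S}S=>{{{}}{{}}{[]}{S}S}S=>{{{}}{{}}{[]}{A}S}S=>{{{}}{{}}{[]}{[]}S}S=>{{{}}{{}}{[]}{[]}A}S=>{{{}}{{}}{[]}{[]}[]}S=>{{{}}{{}}{[]}{[]}[]}{}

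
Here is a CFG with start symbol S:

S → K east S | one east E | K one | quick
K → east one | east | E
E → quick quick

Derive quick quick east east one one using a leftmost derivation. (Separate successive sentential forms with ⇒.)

S ⇒ K east S ⇒ E east S ⇒ quick quick east S ⇒ quick quick east K one ⇒ quick quick east east one one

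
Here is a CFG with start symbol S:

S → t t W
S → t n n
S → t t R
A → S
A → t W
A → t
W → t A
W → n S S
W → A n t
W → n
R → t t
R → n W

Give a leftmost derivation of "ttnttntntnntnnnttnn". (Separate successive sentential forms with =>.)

S => ttW => ttnSS => ttnttRS => ttnttnWS => ttnttnAntS => ttnttntWntS => ttnttntnSSntS => ttnttntntnnSntS => ttnttntntnntnnntS => ttnttntntnntnnnttnn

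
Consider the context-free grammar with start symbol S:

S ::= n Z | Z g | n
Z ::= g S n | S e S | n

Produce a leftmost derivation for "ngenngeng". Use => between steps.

S => Zg   [S ::= Z g]
Zg => SeSg   [Z ::= S e S]
SeSg => ZgeSg   [S ::= Z g]
ZgeSg => ngeSg   [Z ::= n]
ngeSg => ngenZg   [S ::= n Z]
ngenZg => ngenSeSg   [Z ::= S e S]
ngenSeSg => ngenZgeSg   [S ::= Z g]
ngenZgeSg => ngenngeSg   [Z ::= n]
ngenngeSg => ngenngeng   [S ::= n]

S=>Zg=>SeSg=>ZgeSg=>ngeSg=>ngenZg=>ngenSeSg=>ngenZgeSg=>ngenngeSg=>ngenngeng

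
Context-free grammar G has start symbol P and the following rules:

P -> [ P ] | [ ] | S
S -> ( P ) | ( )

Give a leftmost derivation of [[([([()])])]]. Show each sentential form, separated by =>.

P => [P]   [P -> [ P ]]
[P] => [[P]]   [P -> [ P ]]
[[P]] => [[S]]   [P -> S]
[[S]] => [[(P)]]   [S -> ( P )]
[[(P)]] => [[([P])]]   [P -> [ P ]]
[[([P])]] => [[([S])]]   [P -> S]
[[([S])]] => [[([(P)])]]   [S -> ( P )]
[[([(P)])]] => [[([([P])])]]   [P -> [ P ]]
[[([([P])])]] => [[([([S])])]]   [P -> S]
[[([([S])])]] => [[([([()])])]]   [S -> ( )]

P => [P] => [[P]] => [[S]] => [[(P)]] => [[([P])]] => [[([S])]] => [[([(P)])]] => [[([([P])])]] => [[([([S])])]] => [[([([()])])]]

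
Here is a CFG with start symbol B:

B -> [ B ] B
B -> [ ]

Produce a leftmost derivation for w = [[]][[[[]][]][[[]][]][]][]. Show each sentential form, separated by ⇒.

B⇒[B]B⇒[[]]B⇒[[]][B]B⇒[[]][[B]B]B⇒[[]][[[B]B]B]B⇒[[]][[[[]]B]B]B⇒[[]][[[[]][]]B]B⇒[[]][[[[]][]][B]B]B⇒[[]][[[[]][]][[B]B]B]B⇒[[]][[[[]][]][[[]]B]B]B⇒[[]][[[[]][]][[[]][]]B]B⇒[[]][[[[]][]][[[]][]][]]B⇒[[]][[[[]][]][[[]][]][]][]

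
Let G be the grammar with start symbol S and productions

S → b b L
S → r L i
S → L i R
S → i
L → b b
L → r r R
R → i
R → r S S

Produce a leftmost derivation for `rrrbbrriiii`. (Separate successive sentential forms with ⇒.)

S ⇒ LiR   [S → L i R]
LiR ⇒ rrRiR   [L → r r R]
rrRiR ⇒ rrrSSiR   [R → r S S]
rrrSSiR ⇒ rrrbbLSiR   [S → b b L]
rrrbbLSiR ⇒ rrrbbrrRSiR   [L → r r R]
rrrbbrrRSiR ⇒ rrrbbrriSiR   [R → i]
rrrbbrriSiR ⇒ rrrbbrriiiR   [S → i]
rrrbbrriiiR ⇒ rrrbbrriiii   [R → i]

S ⇒ LiR ⇒ rrRiR ⇒ rrrSSiR ⇒ rrrbbLSiR ⇒ rrrbbrrRSiR ⇒ rrrbbrriSiR ⇒ rrrbbrriiiR ⇒ rrrbbrriiii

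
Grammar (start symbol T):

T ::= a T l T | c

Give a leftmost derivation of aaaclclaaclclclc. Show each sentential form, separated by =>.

T => aTlT => aaTlTlT => aaaTlTlTlT => aaaclTlTlT => aaaclclTlT => aaaclclaTlTlT => aaaclclaaTlTlTlT => aaaclclaaclTlTlT => aaaclclaaclclTlT => aaaclclaaclclclT => aaaclclaaclclclc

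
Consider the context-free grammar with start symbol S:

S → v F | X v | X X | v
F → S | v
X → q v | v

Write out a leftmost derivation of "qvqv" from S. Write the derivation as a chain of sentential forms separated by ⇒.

S ⇒ XX ⇒ qvX ⇒ qvqv

S ⇒ XX   [S → X X]
XX ⇒ qvX   [X → q v]
qvX ⇒ qvqv   [X → q v]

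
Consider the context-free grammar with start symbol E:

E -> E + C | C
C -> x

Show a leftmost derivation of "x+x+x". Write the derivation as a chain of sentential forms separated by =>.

E => E+C => E+C+C => C+C+C => x+C+C => x+x+C => x+x+x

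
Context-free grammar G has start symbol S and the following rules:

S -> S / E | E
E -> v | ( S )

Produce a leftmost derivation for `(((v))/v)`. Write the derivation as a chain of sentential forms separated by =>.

S=>E=>(S)=>(S/E)=>(E/E)=>((S)/E)=>((E)/E)=>(((S))/E)=>(((E))/E)=>(((v))/E)=>(((v))/v)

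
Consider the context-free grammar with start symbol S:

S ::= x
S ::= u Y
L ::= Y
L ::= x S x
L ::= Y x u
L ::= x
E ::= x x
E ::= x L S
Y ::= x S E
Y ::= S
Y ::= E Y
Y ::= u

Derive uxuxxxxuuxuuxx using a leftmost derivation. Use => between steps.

S => uY => uxSE => uxuYE => uxuxSEE => uxuxxEE => uxuxxxLSE => uxuxxxxSxSE => uxuxxxxuYxSE => uxuxxxxuuxSE => uxuxxxxuuxuYE => uxuxxxxuuxuuE => uxuxxxxuuxuuxx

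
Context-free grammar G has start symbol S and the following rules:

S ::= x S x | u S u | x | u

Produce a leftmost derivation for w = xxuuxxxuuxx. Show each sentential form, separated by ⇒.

S ⇒ xSx ⇒ xxSxx ⇒ xxuSuxx ⇒ xxuuSuuxx ⇒ xxuuxSxuuxx ⇒ xxuuxxxuuxx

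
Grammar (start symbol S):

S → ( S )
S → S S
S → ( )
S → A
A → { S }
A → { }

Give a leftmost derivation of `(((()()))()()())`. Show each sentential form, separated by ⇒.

S ⇒ (S)   [S → ( S )]
(S) ⇒ (SS)   [S → S S]
(SS) ⇒ (SSS)   [S → S S]
(SSS) ⇒ (SSSS)   [S → S S]
(SSSS) ⇒ ((S)SSS)   [S → ( S )]
((S)SSS) ⇒ (((S))SSS)   [S → ( S )]
(((S))SSS) ⇒ (((SS))SSS)   [S → S S]
(((SS))SSS) ⇒ (((()S))SSS)   [S → ( )]
(((()S))SSS) ⇒ (((()()))SSS)   [S → ( )]
(((()()))SSS) ⇒ (((()()))()SS)   [S → ( )]
(((()()))()SS) ⇒ (((()()))()()S)   [S → ( )]
(((()()))()()S) ⇒ (((()()))()()())   [S → ( )]

S ⇒ (S) ⇒ (SS) ⇒ (SSS) ⇒ (SSSS) ⇒ ((S)SSS) ⇒ (((S))SSS) ⇒ (((SS))SSS) ⇒ (((()S))SSS) ⇒ (((()()))SSS) ⇒ (((()()))()SS) ⇒ (((()()))()()S) ⇒ (((()()))()()())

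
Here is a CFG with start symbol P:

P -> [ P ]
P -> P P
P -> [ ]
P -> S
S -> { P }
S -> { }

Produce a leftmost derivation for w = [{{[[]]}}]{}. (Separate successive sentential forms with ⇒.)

P ⇒ PP ⇒ [P]P ⇒ [S]P ⇒ [{P}]P ⇒ [{S}]P ⇒ [{{P}}]P ⇒ [{{[P]}}]P ⇒ [{{[[]]}}]P ⇒ [{{[[]]}}]S ⇒ [{{[[]]}}]{}

P ⇒ PP   [P -> P P]
PP ⇒ [P]P   [P -> [ P ]]
[P]P ⇒ [S]P   [P -> S]
[S]P ⇒ [{P}]P   [S -> { P }]
[{P}]P ⇒ [{S}]P   [P -> S]
[{S}]P ⇒ [{{P}}]P   [S -> { P }]
[{{P}}]P ⇒ [{{[P]}}]P   [P -> [ P ]]
[{{[P]}}]P ⇒ [{{[[]]}}]P   [P -> [ ]]
[{{[[]]}}]P ⇒ [{{[[]]}}]S   [P -> S]
[{{[[]]}}]S ⇒ [{{[[]]}}]{}   [S -> { }]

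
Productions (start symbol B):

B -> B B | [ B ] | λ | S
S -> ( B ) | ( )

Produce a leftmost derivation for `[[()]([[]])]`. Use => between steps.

B => [B] => [BB] => [BBB] => [[B]BB] => [[S]BB] => [[()]BB] => [[()]SB] => [[()](B)B] => [[()](BB)B] => [[()]([B]B)B] => [[()]([[B]]B)B] => [[()]([[]]B)B] => [[()]([[]])B] => [[()]([[]])]

B => [B]   [B -> [ B ]]
[B] => [BB]   [B -> B B]
[BB] => [BBB]   [B -> B B]
[BBB] => [[B]BB]   [B -> [ B ]]
[[B]BB] => [[S]BB]   [B -> S]
[[S]BB] => [[()]BB]   [S -> ( )]
[[()]BB] => [[()]SB]   [B -> S]
[[()]SB] => [[()](B)B]   [S -> ( B )]
[[()](B)B] => [[()](BB)B]   [B -> B B]
[[()](BB)B] => [[()]([B]B)B]   [B -> [ B ]]
[[()]([B]B)B] => [[()]([[B]]B)B]   [B -> [ B ]]
[[()]([[B]]B)B] => [[()]([[]]B)B]   [B -> λ]
[[()]([[]]B)B] => [[()]([[]])B]   [B -> λ]
[[()]([[]])B] => [[()]([[]])]   [B -> λ]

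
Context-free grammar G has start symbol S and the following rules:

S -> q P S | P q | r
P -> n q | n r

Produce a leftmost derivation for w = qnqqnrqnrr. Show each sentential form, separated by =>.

S => qPS => qnqS => qnqqPS => qnqqnrS => qnqqnrqPS => qnqqnrqnrS => qnqqnrqnrr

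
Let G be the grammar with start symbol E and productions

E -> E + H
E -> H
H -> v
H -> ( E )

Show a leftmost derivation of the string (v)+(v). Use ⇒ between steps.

E ⇒ E+H   [E -> E + H]
E+H ⇒ H+H   [E -> H]
H+H ⇒ (E)+H   [H -> ( E )]
(E)+H ⇒ (H)+H   [E -> H]
(H)+H ⇒ (v)+H   [H -> v]
(v)+H ⇒ (v)+(E)   [H -> ( E )]
(v)+(E) ⇒ (v)+(H)   [E -> H]
(v)+(H) ⇒ (v)+(v)   [H -> v]

E ⇒ E+H ⇒ H+H ⇒ (E)+H ⇒ (H)+H ⇒ (v)+H ⇒ (v)+(E) ⇒ (v)+(H) ⇒ (v)+(v)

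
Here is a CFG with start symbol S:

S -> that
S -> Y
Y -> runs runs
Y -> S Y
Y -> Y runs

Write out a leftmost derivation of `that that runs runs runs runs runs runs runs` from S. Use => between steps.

S => Y => Y runs => S Y runs => Y Y runs => S Y Y runs => Y Y Y runs => S Y Y Y runs => that Y Y Y runs => that S Y Y Y runs => that that Y Y Y runs => that that runs runs Y Y runs => that that runs runs runs runs Y runs => that that runs runs runs runs runs runs runs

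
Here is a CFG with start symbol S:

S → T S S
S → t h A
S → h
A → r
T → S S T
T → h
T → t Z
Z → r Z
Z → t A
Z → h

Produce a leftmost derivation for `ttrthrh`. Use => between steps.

S => TSS   [S → T S S]
TSS => tZSS   [T → t Z]
tZSS => ttASS   [Z → t A]
ttASS => ttrSS   [A → r]
ttrSS => ttrthAS   [S → t h A]
ttrthAS => ttrthrS   [A → r]
ttrthrS => ttrthrh   [S → h]

S => TSS => tZSS => ttASS => ttrSS => ttrthAS => ttrthrS => ttrthrh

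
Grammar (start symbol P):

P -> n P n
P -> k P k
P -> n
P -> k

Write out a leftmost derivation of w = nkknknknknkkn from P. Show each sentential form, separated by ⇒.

P ⇒ nPn ⇒ nkPkn ⇒ nkkPkkn ⇒ nkknPnkkn ⇒ nkknkPknkkn ⇒ nkknknPnknkkn ⇒ nkknknknknkkn

P ⇒ nPn   [P -> n P n]
nPn ⇒ nkPkn   [P -> k P k]
nkPkn ⇒ nkkPkkn   [P -> k P k]
nkkPkkn ⇒ nkknPnkkn   [P -> n P n]
nkknPnkkn ⇒ nkknkPknkkn   [P -> k P k]
nkknkPknkkn ⇒ nkknknPnknkkn   [P -> n P n]
nkknknPnknkkn ⇒ nkknknknknkkn   [P -> k]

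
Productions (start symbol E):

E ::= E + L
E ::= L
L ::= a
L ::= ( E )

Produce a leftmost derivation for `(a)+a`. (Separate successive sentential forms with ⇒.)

E ⇒ E+L ⇒ L+L ⇒ (E)+L ⇒ (L)+L ⇒ (a)+L ⇒ (a)+a

E ⇒ E+L   [E ::= E + L]
E+L ⇒ L+L   [E ::= L]
L+L ⇒ (E)+L   [L ::= ( E )]
(E)+L ⇒ (L)+L   [E ::= L]
(L)+L ⇒ (a)+L   [L ::= a]
(a)+L ⇒ (a)+a   [L ::= a]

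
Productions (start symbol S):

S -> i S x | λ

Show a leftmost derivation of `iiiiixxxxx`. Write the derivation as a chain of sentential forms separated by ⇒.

S ⇒ iSx ⇒ iiSxx ⇒ iiiSxxx ⇒ iiiiSxxxx ⇒ iiiiiSxxxxx ⇒ iiiiixxxxx

S ⇒ iSx   [S -> i S x]
iSx ⇒ iiSxx   [S -> i S x]
iiSxx ⇒ iiiSxxx   [S -> i S x]
iiiSxxx ⇒ iiiiSxxxx   [S -> i S x]
iiiiSxxxx ⇒ iiiiiSxxxxx   [S -> i S x]
iiiiiSxxxxx ⇒ iiiiixxxxx   [S -> λ]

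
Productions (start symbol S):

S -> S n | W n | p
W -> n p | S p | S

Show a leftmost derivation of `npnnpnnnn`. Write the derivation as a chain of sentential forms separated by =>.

S => Sn => Snn => Snnn => Wnnnn => Spnnnn => Snpnnnn => Wnnpnnnn => npnnpnnnn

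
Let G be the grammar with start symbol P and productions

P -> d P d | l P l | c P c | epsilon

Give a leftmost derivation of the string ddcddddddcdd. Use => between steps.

P => dPd => ddPdd => ddcPcdd => ddcdPdcdd => ddcddPddcdd => ddcdddPdddcdd => ddcddddddcdd

P => dPd   [P -> d P d]
dPd => ddPdd   [P -> d P d]
ddPdd => ddcPcdd   [P -> c P c]
ddcPcdd => ddcdPdcdd   [P -> d P d]
ddcdPdcdd => ddcddPddcdd   [P -> d P d]
ddcddPddcdd => ddcdddPdddcdd   [P -> d P d]
ddcdddPdddcdd => ddcddddddcdd   [P -> epsilon]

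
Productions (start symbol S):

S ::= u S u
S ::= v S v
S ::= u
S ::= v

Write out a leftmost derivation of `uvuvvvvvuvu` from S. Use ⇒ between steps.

S⇒uSu⇒uvSvu⇒uvuSuvu⇒uvuvSvuvu⇒uvuvvSvvuvu⇒uvuvvvvvuvu

S ⇒ uSu   [S ::= u S u]
uSu ⇒ uvSvu   [S ::= v S v]
uvSvu ⇒ uvuSuvu   [S ::= u S u]
uvuSuvu ⇒ uvuvSvuvu   [S ::= v S v]
uvuvSvuvu ⇒ uvuvvSvvuvu   [S ::= v S v]
uvuvvSvvuvu ⇒ uvuvvvvvuvu   [S ::= v]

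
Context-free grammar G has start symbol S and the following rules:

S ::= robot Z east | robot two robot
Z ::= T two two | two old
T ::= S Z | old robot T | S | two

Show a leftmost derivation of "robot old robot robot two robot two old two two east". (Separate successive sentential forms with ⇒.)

S ⇒ robot Z east ⇒ robot T two two east ⇒ robot old robot T two two east ⇒ robot old robot S Z two two east ⇒ robot old robot robot two robot Z two two east ⇒ robot old robot robot two robot two old two two east

S ⇒ robot Z east   [S ::= robot Z east]
robot Z east ⇒ robot T two two east   [Z ::= T two two]
robot T two two east ⇒ robot old robot T two two east   [T ::= old robot T]
robot old robot T two two east ⇒ robot old robot S Z two two east   [T ::= S Z]
robot old robot S Z two two east ⇒ robot old robot robot two robot Z two two east   [S ::= robot two robot]
robot old robot robot two robot Z two two east ⇒ robot old robot robot two robot two old two two east   [Z ::= two old]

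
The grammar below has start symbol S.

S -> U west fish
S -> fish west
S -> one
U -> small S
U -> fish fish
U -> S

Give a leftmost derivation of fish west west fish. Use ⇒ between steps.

S ⇒ U west fish ⇒ S west fish ⇒ fish west west fish

S ⇒ U west fish   [S -> U west fish]
U west fish ⇒ S west fish   [U -> S]
S west fish ⇒ fish west west fish   [S -> fish west]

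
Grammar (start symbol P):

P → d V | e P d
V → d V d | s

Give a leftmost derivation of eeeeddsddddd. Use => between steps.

P => ePd => eePdd => eeePddd => eeeePdddd => eeeedVdddd => eeeeddVddddd => eeeeddsddddd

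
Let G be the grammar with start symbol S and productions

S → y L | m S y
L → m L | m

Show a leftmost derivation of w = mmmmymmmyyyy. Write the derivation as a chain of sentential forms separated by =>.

S => mSy => mmSyy => mmmSyyy => mmmmSyyyy => mmmmyLyyyy => mmmmymLyyyy => mmmmymmLyyyy => mmmmymmmyyyy

S => mSy   [S → m S y]
mSy => mmSyy   [S → m S y]
mmSyy => mmmSyyy   [S → m S y]
mmmSyyy => mmmmSyyyy   [S → m S y]
mmmmSyyyy => mmmmyLyyyy   [S → y L]
mmmmyLyyyy => mmmmymLyyyy   [L → m L]
mmmmymLyyyy => mmmmymmLyyyy   [L → m L]
mmmmymmLyyyy => mmmmymmmyyyy   [L → m]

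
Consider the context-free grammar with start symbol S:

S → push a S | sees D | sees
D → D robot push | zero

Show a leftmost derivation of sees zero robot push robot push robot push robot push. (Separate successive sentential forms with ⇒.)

S ⇒ sees D ⇒ sees D robot push ⇒ sees D robot push robot push ⇒ sees D robot push robot push robot push ⇒ sees D robot push robot push robot push robot push ⇒ sees zero robot push robot push robot push robot push

S ⇒ sees D   [S → sees D]
sees D ⇒ sees D robot push   [D → D robot push]
sees D robot push ⇒ sees D robot push robot push   [D → D robot push]
sees D robot push robot push ⇒ sees D robot push robot push robot push   [D → D robot push]
sees D robot push robot push robot push ⇒ sees D robot push robot push robot push robot push   [D → D robot push]
sees D robot push robot push robot push robot push ⇒ sees zero robot push robot push robot push robot push   [D → zero]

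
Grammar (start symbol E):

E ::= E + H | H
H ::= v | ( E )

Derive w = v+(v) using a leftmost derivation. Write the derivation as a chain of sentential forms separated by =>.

E=>E+H=>H+H=>v+H=>v+(E)=>v+(H)=>v+(v)

E => E+H   [E ::= E + H]
E+H => H+H   [E ::= H]
H+H => v+H   [H ::= v]
v+H => v+(E)   [H ::= ( E )]
v+(E) => v+(H)   [E ::= H]
v+(H) => v+(v)   [H ::= v]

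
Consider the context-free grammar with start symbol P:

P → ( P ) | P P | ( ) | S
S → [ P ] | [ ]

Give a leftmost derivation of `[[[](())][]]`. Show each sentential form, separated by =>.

P => S   [P → S]
S => [P]   [S → [ P ]]
[P] => [PP]   [P → P P]
[PP] => [SP]   [P → S]
[SP] => [[P]P]   [S → [ P ]]
[[P]P] => [[PP]P]   [P → P P]
[[PP]P] => [[SP]P]   [P → S]
[[SP]P] => [[[]P]P]   [S → [ ]]
[[[]P]P] => [[[](P)]P]   [P → ( P )]
[[[](P)]P] => [[[](())]P]   [P → ( )]
[[[](())]P] => [[[](())]S]   [P → S]
[[[](())]S] => [[[](())][]]   [S → [ ]]

P => S => [P] => [PP] => [SP] => [[P]P] => [[PP]P] => [[SP]P] => [[[]P]P] => [[[](P)]P] => [[[](())]P] => [[[](())]S] => [[[](())][]]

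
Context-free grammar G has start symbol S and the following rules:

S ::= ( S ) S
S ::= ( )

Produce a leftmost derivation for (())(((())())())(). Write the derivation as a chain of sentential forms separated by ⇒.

S ⇒ (S)S ⇒ (())S ⇒ (())(S)S ⇒ (())((S)S)S ⇒ (())(((S)S)S)S ⇒ (())(((())S)S)S ⇒ (())(((())())S)S ⇒ (())(((())())())S ⇒ (())(((())())())()

S ⇒ (S)S   [S ::= ( S ) S]
(S)S ⇒ (())S   [S ::= ( )]
(())S ⇒ (())(S)S   [S ::= ( S ) S]
(())(S)S ⇒ (())((S)S)S   [S ::= ( S ) S]
(())((S)S)S ⇒ (())(((S)S)S)S   [S ::= ( S ) S]
(())(((S)S)S)S ⇒ (())(((())S)S)S   [S ::= ( )]
(())(((())S)S)S ⇒ (())(((())())S)S   [S ::= ( )]
(())(((())())S)S ⇒ (())(((())())())S   [S ::= ( )]
(())(((())())())S ⇒ (())(((())())())()   [S ::= ( )]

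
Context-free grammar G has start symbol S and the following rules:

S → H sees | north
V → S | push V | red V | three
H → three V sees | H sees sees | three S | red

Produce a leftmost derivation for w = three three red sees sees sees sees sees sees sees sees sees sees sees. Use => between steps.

S => H sees => H sees sees sees => H sees sees sees sees sees => three S sees sees sees sees sees => three H sees sees sees sees sees sees => three three S sees sees sees sees sees sees => three three H sees sees sees sees sees sees sees => three three H sees sees sees sees sees sees sees sees sees => three three H sees sees sees sees sees sees sees sees sees sees sees => three three red sees sees sees sees sees sees sees sees sees sees sees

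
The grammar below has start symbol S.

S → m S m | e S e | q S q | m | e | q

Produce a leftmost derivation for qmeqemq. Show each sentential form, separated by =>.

S=>qSq=>qmSmq=>qmeSemq=>qmeqemq

S => qSq   [S → q S q]
qSq => qmSmq   [S → m S m]
qmSmq => qmeSemq   [S → e S e]
qmeSemq => qmeqemq   [S → q]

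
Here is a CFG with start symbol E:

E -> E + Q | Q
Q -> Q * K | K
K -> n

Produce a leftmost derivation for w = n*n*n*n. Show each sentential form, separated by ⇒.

E⇒Q⇒Q*K⇒Q*K*K⇒Q*K*K*K⇒K*K*K*K⇒n*K*K*K⇒n*n*K*K⇒n*n*n*K⇒n*n*n*n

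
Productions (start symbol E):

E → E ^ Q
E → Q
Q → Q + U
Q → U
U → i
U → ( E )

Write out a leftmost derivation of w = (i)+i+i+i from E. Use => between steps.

E => Q => Q+U => Q+U+U => Q+U+U+U => U+U+U+U => (E)+U+U+U => (Q)+U+U+U => (U)+U+U+U => (i)+U+U+U => (i)+i+U+U => (i)+i+i+U => (i)+i+i+i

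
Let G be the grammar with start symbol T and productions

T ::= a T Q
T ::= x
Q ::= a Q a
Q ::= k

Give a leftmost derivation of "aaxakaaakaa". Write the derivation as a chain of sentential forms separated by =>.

T => aTQ => aaTQQ => aaxQQ => aaxaQaQ => aaxakaQ => aaxakaaQa => aaxakaaaQaa => aaxakaaakaa

T => aTQ   [T ::= a T Q]
aTQ => aaTQQ   [T ::= a T Q]
aaTQQ => aaxQQ   [T ::= x]
aaxQQ => aaxaQaQ   [Q ::= a Q a]
aaxaQaQ => aaxakaQ   [Q ::= k]
aaxakaQ => aaxakaaQa   [Q ::= a Q a]
aaxakaaQa => aaxakaaaQaa   [Q ::= a Q a]
aaxakaaaQaa => aaxakaaakaa   [Q ::= k]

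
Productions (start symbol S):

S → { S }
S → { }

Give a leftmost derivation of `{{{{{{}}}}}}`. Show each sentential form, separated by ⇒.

S⇒{S}⇒{{S}}⇒{{{S}}}⇒{{{{S}}}}⇒{{{{{S}}}}}⇒{{{{{{}}}}}}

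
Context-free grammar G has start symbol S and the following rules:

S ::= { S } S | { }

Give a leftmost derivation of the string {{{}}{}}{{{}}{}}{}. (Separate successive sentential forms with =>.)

S => {S}S => {{S}S}S => {{{}}S}S => {{{}}{}}S => {{{}}{}}{S}S => {{{}}{}}{{S}S}S => {{{}}{}}{{{}}S}S => {{{}}{}}{{{}}{}}S => {{{}}{}}{{{}}{}}{}

S => {S}S   [S ::= { S } S]
{S}S => {{S}S}S   [S ::= { S } S]
{{S}S}S => {{{}}S}S   [S ::= { }]
{{{}}S}S => {{{}}{}}S   [S ::= { }]
{{{}}{}}S => {{{}}{}}{S}S   [S ::= { S } S]
{{{}}{}}{S}S => {{{}}{}}{{S}S}S   [S ::= { S } S]
{{{}}{}}{{S}S}S => {{{}}{}}{{{}}S}S   [S ::= { }]
{{{}}{}}{{{}}S}S => {{{}}{}}{{{}}{}}S   [S ::= { }]
{{{}}{}}{{{}}{}}S => {{{}}{}}{{{}}{}}{}   [S ::= { }]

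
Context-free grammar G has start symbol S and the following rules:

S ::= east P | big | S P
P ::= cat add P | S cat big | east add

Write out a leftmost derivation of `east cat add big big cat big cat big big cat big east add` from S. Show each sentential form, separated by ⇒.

S ⇒ S P ⇒ S P P ⇒ east P P P ⇒ east cat add P P P ⇒ east cat add S cat big P P ⇒ east cat add S P cat big P P ⇒ east cat add big P cat big P P ⇒ east cat add big S cat big cat big P P ⇒ east cat add big big cat big cat big P P ⇒ east cat add big big cat big cat big S cat big P ⇒ east cat add big big cat big cat big big cat big P ⇒ east cat add big big cat big cat big big cat big east add

S ⇒ S P   [S ::= S P]
S P ⇒ S P P   [S ::= S P]
S P P ⇒ east P P P   [S ::= east P]
east P P P ⇒ east cat add P P P   [P ::= cat add P]
east cat add P P P ⇒ east cat add S cat big P P   [P ::= S cat big]
east cat add S cat big P P ⇒ east cat add S P cat big P P   [S ::= S P]
east cat add S P cat big P P ⇒ east cat add big P cat big P P   [S ::= big]
east cat add big P cat big P P ⇒ east cat add big S cat big cat big P P   [P ::= S cat big]
east cat add big S cat big cat big P P ⇒ east cat add big big cat big cat big P P   [S ::= big]
east cat add big big cat big cat big P P ⇒ east cat add big big cat big cat big S cat big P   [P ::= S cat big]
east cat add big big cat big cat big S cat big P ⇒ east cat add big big cat big cat big big cat big P   [S ::= big]
east cat add big big cat big cat big big cat big P ⇒ east cat add big big cat big cat big big cat big east add   [P ::= east add]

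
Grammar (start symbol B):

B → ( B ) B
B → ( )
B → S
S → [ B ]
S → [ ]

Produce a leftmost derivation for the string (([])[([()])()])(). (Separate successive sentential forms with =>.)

B => (B)B => ((B)B)B => ((S)B)B => (([])B)B => (([])S)B => (([])[B])B => (([])[(B)B])B => (([])[(S)B])B => (([])[([B])B])B => (([])[([()])B])B => (([])[([()])()])B => (([])[([()])()])()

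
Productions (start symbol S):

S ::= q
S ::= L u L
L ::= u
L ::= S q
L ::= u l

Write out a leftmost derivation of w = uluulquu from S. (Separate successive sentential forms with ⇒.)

S ⇒ LuL   [S ::= L u L]
LuL ⇒ SquL   [L ::= S q]
SquL ⇒ LuLquL   [S ::= L u L]
LuLquL ⇒ uluLquL   [L ::= u l]
uluLquL ⇒ uluulquL   [L ::= u l]
uluulquL ⇒ uluulquu   [L ::= u]

S ⇒ LuL ⇒ SquL ⇒ LuLquL ⇒ uluLquL ⇒ uluulquL ⇒ uluulquu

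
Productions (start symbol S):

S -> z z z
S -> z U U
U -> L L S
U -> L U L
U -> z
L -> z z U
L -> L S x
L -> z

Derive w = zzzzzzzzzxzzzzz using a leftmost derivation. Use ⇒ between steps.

S ⇒ zUU   [S -> z U U]
zUU ⇒ zLLSU   [U -> L L S]
zLLSU ⇒ zLSxLSU   [L -> L S x]
zLSxLSU ⇒ zzzUSxLSU   [L -> z z U]
zzzUSxLSU ⇒ zzzLULSxLSU   [U -> L U L]
zzzLULSxLSU ⇒ zzzzULSxLSU   [L -> z]
zzzzULSxLSU ⇒ zzzzzLSxLSU   [U -> z]
zzzzzLSxLSU ⇒ zzzzzzSxLSU   [L -> z]
zzzzzzSxLSU ⇒ zzzzzzzzzxLSU   [S -> z z z]
zzzzzzzzzxLSU ⇒ zzzzzzzzzxzSU   [L -> z]
zzzzzzzzzxzSU ⇒ zzzzzzzzzxzzzzU   [S -> z z z]
zzzzzzzzzxzzzzU ⇒ zzzzzzzzzxzzzzz   [U -> z]

S⇒zUU⇒zLLSU⇒zLSxLSU⇒zzzUSxLSU⇒zzzLULSxLSU⇒zzzzULSxLSU⇒zzzzzLSxLSU⇒zzzzzzSxLSU⇒zzzzzzzzzxLSU⇒zzzzzzzzzxzSU⇒zzzzzzzzzxzzzzU⇒zzzzzzzzzxzzzzz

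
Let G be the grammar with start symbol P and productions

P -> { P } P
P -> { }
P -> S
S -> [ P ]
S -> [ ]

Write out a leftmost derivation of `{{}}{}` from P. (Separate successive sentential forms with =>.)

P => {P}P => {{}}P => {{}}{}

P => {P}P   [P -> { P } P]
{P}P => {{}}P   [P -> { }]
{{}}P => {{}}{}   [P -> { }]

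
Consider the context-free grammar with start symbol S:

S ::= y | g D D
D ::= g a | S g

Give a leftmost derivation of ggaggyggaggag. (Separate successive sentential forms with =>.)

S => gDD => ggaD => ggaSg => ggagDDg => ggagSgDg => ggaggDDgDg => ggaggSgDgDg => ggaggygDgDg => ggaggyggagDg => ggaggyggaggag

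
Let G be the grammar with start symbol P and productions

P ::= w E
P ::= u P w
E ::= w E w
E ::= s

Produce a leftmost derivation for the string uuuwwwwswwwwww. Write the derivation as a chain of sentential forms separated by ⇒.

P⇒uPw⇒uuPww⇒uuuPwww⇒uuuwEwww⇒uuuwwEwwww⇒uuuwwwEwwwww⇒uuuwwwwEwwwwww⇒uuuwwwwswwwwww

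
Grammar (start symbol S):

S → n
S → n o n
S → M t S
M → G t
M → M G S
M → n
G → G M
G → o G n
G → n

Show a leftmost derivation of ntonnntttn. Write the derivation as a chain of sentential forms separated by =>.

S => MtS   [S → M t S]
MtS => ntS   [M → n]
ntS => ntMtS   [S → M t S]
ntMtS => ntGttS   [M → G t]
ntGttS => ntGMttS   [G → G M]
ntGMttS => ntoGnMttS   [G → o G n]
ntoGnMttS => ntonnMttS   [G → n]
ntonnMttS => ntonnGtttS   [M → G t]
ntonnGtttS => ntonnntttS   [G → n]
ntonnntttS => ntonnntttn   [S → n]

S=>MtS=>ntS=>ntMtS=>ntGttS=>ntGMttS=>ntoGnMttS=>ntonnMttS=>ntonnGtttS=>ntonnntttS=>ntonnntttn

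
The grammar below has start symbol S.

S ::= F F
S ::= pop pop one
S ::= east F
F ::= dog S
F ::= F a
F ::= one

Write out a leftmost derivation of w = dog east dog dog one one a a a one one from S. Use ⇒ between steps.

S ⇒ F F ⇒ dog S F ⇒ dog east F F ⇒ dog east dog S F ⇒ dog east dog F F F ⇒ dog east dog F a F F ⇒ dog east dog F a a F F ⇒ dog east dog dog S a a F F ⇒ dog east dog dog F F a a F F ⇒ dog east dog dog one F a a F F ⇒ dog east dog dog one F a a a F F ⇒ dog east dog dog one one a a a F F ⇒ dog east dog dog one one a a a one F ⇒ dog east dog dog one one a a a one one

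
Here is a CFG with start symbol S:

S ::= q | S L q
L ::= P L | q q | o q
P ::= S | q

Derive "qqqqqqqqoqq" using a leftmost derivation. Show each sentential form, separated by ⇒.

S ⇒ SLq ⇒ qLq ⇒ qPLq ⇒ qSLq ⇒ qSLqLq ⇒ qSLqLqLq ⇒ qqLqLqLq ⇒ qqqqqLqLq ⇒ qqqqqqqqLq ⇒ qqqqqqqqoqq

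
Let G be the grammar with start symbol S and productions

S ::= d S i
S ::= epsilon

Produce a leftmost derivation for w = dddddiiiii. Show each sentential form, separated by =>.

S => dSi   [S ::= d S i]
dSi => ddSii   [S ::= d S i]
ddSii => dddSiii   [S ::= d S i]
dddSiii => ddddSiiii   [S ::= d S i]
ddddSiiii => dddddSiiiii   [S ::= d S i]
dddddSiiiii => dddddiiiii   [S ::= epsilon]

S => dSi => ddSii => dddSiii => ddddSiiii => dddddSiiiii => dddddiiiii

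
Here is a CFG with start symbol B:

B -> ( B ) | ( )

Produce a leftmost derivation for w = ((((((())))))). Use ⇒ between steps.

B ⇒ (B) ⇒ ((B)) ⇒ (((B))) ⇒ ((((B)))) ⇒ (((((B))))) ⇒ ((((((B)))))) ⇒ ((((((()))))))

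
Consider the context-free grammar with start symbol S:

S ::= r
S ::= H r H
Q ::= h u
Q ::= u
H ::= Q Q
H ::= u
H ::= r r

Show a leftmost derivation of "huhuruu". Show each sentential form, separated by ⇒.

S ⇒ HrH ⇒ QQrH ⇒ huQrH ⇒ huhurH ⇒ huhurQQ ⇒ huhuruQ ⇒ huhuruu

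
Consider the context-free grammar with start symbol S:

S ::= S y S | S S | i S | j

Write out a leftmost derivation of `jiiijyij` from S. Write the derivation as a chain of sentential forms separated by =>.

S => SS => jS => jiS => jiiS => jiiSyS => jiiiSyS => jiiijyS => jiiijyiS => jiiijyij

S => SS   [S ::= S S]
SS => jS   [S ::= j]
jS => jiS   [S ::= i S]
jiS => jiiS   [S ::= i S]
jiiS => jiiSyS   [S ::= S y S]
jiiSyS => jiiiSyS   [S ::= i S]
jiiiSyS => jiiijyS   [S ::= j]
jiiijyS => jiiijyiS   [S ::= i S]
jiiijyiS => jiiijyij   [S ::= j]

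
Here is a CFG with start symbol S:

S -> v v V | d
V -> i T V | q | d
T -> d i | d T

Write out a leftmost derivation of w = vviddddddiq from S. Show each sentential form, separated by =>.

S=>vvV=>vviTV=>vvidTV=>vviddTV=>vvidddTV=>vviddddTV=>vvidddddTV=>vviddddddiV=>vviddddddiq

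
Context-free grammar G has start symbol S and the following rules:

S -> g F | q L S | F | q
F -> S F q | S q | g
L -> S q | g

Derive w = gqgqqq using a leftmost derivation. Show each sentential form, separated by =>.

S => gF => gSq => gqLSq => gqgSq => gqgFq => gqgSqq => gqgqqq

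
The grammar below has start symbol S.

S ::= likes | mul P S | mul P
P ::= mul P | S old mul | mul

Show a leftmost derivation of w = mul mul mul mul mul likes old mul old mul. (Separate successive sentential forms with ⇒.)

S ⇒ mul P S ⇒ mul mul S ⇒ mul mul mul P ⇒ mul mul mul S old mul ⇒ mul mul mul mul P old mul ⇒ mul mul mul mul mul P old mul ⇒ mul mul mul mul mul S old mul old mul ⇒ mul mul mul mul mul likes old mul old mul

S ⇒ mul P S   [S ::= mul P S]
mul P S ⇒ mul mul S   [P ::= mul]
mul mul S ⇒ mul mul mul P   [S ::= mul P]
mul mul mul P ⇒ mul mul mul S old mul   [P ::= S old mul]
mul mul mul S old mul ⇒ mul mul mul mul P old mul   [S ::= mul P]
mul mul mul mul P old mul ⇒ mul mul mul mul mul P old mul   [P ::= mul P]
mul mul mul mul mul P old mul ⇒ mul mul mul mul mul S old mul old mul   [P ::= S old mul]
mul mul mul mul mul S old mul old mul ⇒ mul mul mul mul mul likes old mul old mul   [S ::= likes]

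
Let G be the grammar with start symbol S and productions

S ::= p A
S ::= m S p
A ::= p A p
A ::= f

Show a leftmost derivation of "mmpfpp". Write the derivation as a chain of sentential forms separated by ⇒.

S ⇒ mSp ⇒ mmSpp ⇒ mmpApp ⇒ mmpfpp

S ⇒ mSp   [S ::= m S p]
mSp ⇒ mmSpp   [S ::= m S p]
mmSpp ⇒ mmpApp   [S ::= p A]
mmpApp ⇒ mmpfpp   [A ::= f]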